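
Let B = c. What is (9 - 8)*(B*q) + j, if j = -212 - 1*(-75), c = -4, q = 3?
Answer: -149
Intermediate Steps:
B = -4
j = -137 (j = -212 + 75 = -137)
(9 - 8)*(B*q) + j = (9 - 8)*(-4*3) - 137 = 1*(-12) - 137 = -12 - 137 = -149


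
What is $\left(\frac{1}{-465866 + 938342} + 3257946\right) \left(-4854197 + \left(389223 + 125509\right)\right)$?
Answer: $- \frac{6679744091056531105}{472476} \approx -1.4138 \cdot 10^{13}$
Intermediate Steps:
$\left(\frac{1}{-465866 + 938342} + 3257946\right) \left(-4854197 + \left(389223 + 125509\right)\right) = \left(\frac{1}{472476} + 3257946\right) \left(-4854197 + 514732\right) = \left(\frac{1}{472476} + 3257946\right) \left(-4339465\right) = \frac{1539301294297}{472476} \left(-4339465\right) = - \frac{6679744091056531105}{472476}$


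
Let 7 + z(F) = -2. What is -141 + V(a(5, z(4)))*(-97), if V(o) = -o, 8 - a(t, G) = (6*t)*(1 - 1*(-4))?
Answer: -13915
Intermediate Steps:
z(F) = -9 (z(F) = -7 - 2 = -9)
a(t, G) = 8 - 30*t (a(t, G) = 8 - 6*t*(1 - 1*(-4)) = 8 - 6*t*(1 + 4) = 8 - 6*t*5 = 8 - 30*t)
-141 + V(a(5, z(4)))*(-97) = -141 - (8 - 30*5)*(-97) = -141 - (8 - 150)*(-97) = -141 - 1*(-142)*(-97) = -141 + 142*(-97) = -141 - 13774 = -13915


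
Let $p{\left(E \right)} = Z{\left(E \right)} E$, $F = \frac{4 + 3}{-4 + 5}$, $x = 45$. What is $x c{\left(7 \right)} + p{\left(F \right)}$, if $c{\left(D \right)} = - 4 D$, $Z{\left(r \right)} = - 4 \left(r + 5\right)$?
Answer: $-1596$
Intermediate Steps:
$Z{\left(r \right)} = -20 - 4 r$ ($Z{\left(r \right)} = - 4 \left(5 + r\right) = -20 - 4 r$)
$F = 7$ ($F = \frac{7}{1} = 7 \cdot 1 = 7$)
$p{\left(E \right)} = E \left(-20 - 4 E\right)$ ($p{\left(E \right)} = \left(-20 - 4 E\right) E = E \left(-20 - 4 E\right)$)
$x c{\left(7 \right)} + p{\left(F \right)} = 45 \left(\left(-4\right) 7\right) - 28 \left(5 + 7\right) = 45 \left(-28\right) - 28 \cdot 12 = -1260 - 336 = -1596$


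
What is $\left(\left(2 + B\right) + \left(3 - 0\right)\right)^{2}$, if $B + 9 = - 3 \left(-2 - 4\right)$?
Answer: $196$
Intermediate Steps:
$B = 9$ ($B = -9 - 3 \left(-2 - 4\right) = -9 - -18 = -9 + 18 = 9$)
$\left(\left(2 + B\right) + \left(3 - 0\right)\right)^{2} = \left(\left(2 + 9\right) + \left(3 - 0\right)\right)^{2} = \left(11 + \left(3 + 0\right)\right)^{2} = \left(11 + 3\right)^{2} = 14^{2} = 196$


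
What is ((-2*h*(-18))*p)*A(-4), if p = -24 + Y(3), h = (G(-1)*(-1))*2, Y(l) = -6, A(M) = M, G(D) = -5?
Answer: 43200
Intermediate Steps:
h = 10 (h = -5*(-1)*2 = 5*2 = 10)
p = -30 (p = -24 - 6 = -30)
((-2*h*(-18))*p)*A(-4) = ((-2*10*(-18))*(-30))*(-4) = (-20*(-18)*(-30))*(-4) = (360*(-30))*(-4) = -10800*(-4) = 43200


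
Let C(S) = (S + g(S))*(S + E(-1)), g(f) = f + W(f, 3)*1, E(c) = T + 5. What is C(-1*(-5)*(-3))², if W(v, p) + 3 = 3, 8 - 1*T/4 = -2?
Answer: 810000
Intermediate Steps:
T = 40 (T = 32 - 4*(-2) = 32 + 8 = 40)
W(v, p) = 0 (W(v, p) = -3 + 3 = 0)
E(c) = 45 (E(c) = 40 + 5 = 45)
g(f) = f (g(f) = f + 0*1 = f + 0 = f)
C(S) = 2*S*(45 + S) (C(S) = (S + S)*(S + 45) = (2*S)*(45 + S) = 2*S*(45 + S))
C(-1*(-5)*(-3))² = (2*(-1*(-5)*(-3))*(45 - 1*(-5)*(-3)))² = (2*(5*(-3))*(45 + 5*(-3)))² = (2*(-15)*(45 - 15))² = (2*(-15)*30)² = (-900)² = 810000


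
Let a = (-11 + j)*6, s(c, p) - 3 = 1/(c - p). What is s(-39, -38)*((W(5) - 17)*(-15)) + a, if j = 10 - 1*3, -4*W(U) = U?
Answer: 1047/2 ≈ 523.50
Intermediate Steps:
W(U) = -U/4
j = 7 (j = 10 - 3 = 7)
s(c, p) = 3 + 1/(c - p)
a = -24 (a = (-11 + 7)*6 = -4*6 = -24)
s(-39, -38)*((W(5) - 17)*(-15)) + a = ((1 - 3*(-38) + 3*(-39))/(-39 - 1*(-38)))*((-1/4*5 - 17)*(-15)) - 24 = ((1 + 114 - 117)/(-39 + 38))*((-5/4 - 17)*(-15)) - 24 = (-2/(-1))*(-73/4*(-15)) - 24 = -1*(-2)*(1095/4) - 24 = 2*(1095/4) - 24 = 1095/2 - 24 = 1047/2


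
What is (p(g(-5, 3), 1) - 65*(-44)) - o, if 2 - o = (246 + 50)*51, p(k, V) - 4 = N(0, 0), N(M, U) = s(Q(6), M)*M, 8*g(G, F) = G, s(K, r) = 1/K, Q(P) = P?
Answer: 17958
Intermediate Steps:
g(G, F) = G/8
N(M, U) = M/6
p(k, V) = 4 (p(k, V) = 4 + (1/6)*0 = 4 + 0 = 4)
o = -15094 (o = 2 - (246 + 50)*51 = 2 - 296*51 = 2 - 1*15096 = 2 - 15096 = -15094)
(p(g(-5, 3), 1) - 65*(-44)) - o = (4 - 65*(-44)) - 1*(-15094) = (4 + 2860) + 15094 = 2864 + 15094 = 17958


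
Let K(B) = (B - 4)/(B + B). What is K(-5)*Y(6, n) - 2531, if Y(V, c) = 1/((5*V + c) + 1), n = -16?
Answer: -126547/50 ≈ -2530.9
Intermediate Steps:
K(B) = (-4 + B)/(2*B) (K(B) = (-4 + B)/((2*B)) = (-4 + B)*(1/(2*B)) = (-4 + B)/(2*B))
Y(V, c) = 1/(1 + c + 5*V) (Y(V, c) = 1/((c + 5*V) + 1) = 1/(1 + c + 5*V))
K(-5)*Y(6, n) - 2531 = ((½)*(-4 - 5)/(-5))/(1 - 16 + 5*6) - 2531 = ((½)*(-⅕)*(-9))/(1 - 16 + 30) - 2531 = (9/10)/15 - 2531 = (9/10)*(1/15) - 2531 = 3/50 - 2531 = -126547/50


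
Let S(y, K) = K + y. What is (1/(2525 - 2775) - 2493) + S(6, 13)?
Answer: -618501/250 ≈ -2474.0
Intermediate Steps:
(1/(2525 - 2775) - 2493) + S(6, 13) = (1/(2525 - 2775) - 2493) + (13 + 6) = (1/(-250) - 2493) + 19 = (-1/250 - 2493) + 19 = -623251/250 + 19 = -618501/250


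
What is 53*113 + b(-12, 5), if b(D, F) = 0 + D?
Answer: 5977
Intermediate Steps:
b(D, F) = D
53*113 + b(-12, 5) = 53*113 - 12 = 5989 - 12 = 5977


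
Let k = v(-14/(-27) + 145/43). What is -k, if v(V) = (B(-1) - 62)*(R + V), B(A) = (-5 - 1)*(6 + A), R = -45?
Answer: -4390976/1161 ≈ -3782.1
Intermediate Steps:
B(A) = -36 - 6*A (B(A) = -6*(6 + A) = -36 - 6*A)
v(V) = 4140 - 92*V (v(V) = ((-36 - 6*(-1)) - 62)*(-45 + V) = ((-36 + 6) - 62)*(-45 + V) = (-30 - 62)*(-45 + V) = -92*(-45 + V) = 4140 - 92*V)
k = 4390976/1161 (k = 4140 - 92*(-14/(-27) + 145/43) = 4140 - 92*(-14*(-1/27) + 145*(1/43)) = 4140 - 92*(14/27 + 145/43) = 4140 - 92*4517/1161 = 4140 - 415564/1161 = 4390976/1161 ≈ 3782.1)
-k = -1*4390976/1161 = -4390976/1161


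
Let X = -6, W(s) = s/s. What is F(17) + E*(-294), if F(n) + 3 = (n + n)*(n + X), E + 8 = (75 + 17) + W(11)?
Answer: -24619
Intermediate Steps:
W(s) = 1
E = 85 (E = -8 + ((75 + 17) + 1) = -8 + (92 + 1) = -8 + 93 = 85)
F(n) = -3 + 2*n*(-6 + n) (F(n) = -3 + (n + n)*(n - 6) = -3 + (2*n)*(-6 + n) = -3 + 2*n*(-6 + n))
F(17) + E*(-294) = (-3 - 12*17 + 2*17**2) + 85*(-294) = (-3 - 204 + 2*289) - 24990 = (-3 - 204 + 578) - 24990 = 371 - 24990 = -24619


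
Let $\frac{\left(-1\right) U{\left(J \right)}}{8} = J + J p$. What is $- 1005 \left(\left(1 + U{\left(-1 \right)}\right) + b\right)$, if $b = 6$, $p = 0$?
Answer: $-15075$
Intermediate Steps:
$U{\left(J \right)} = - 8 J$ ($U{\left(J \right)} = - 8 \left(J + J 0\right) = - 8 \left(J + 0\right) = - 8 J$)
$- 1005 \left(\left(1 + U{\left(-1 \right)}\right) + b\right) = - 1005 \left(\left(1 - -8\right) + 6\right) = - 1005 \left(\left(1 + 8\right) + 6\right) = - 1005 \left(9 + 6\right) = \left(-1005\right) 15 = -15075$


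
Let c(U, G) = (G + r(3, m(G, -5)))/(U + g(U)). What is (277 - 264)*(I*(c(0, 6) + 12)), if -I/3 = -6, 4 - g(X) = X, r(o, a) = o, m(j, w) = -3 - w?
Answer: 6669/2 ≈ 3334.5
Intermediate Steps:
g(X) = 4 - X
I = 18 (I = -3*(-6) = 18)
c(U, G) = ¾ + G/4 (c(U, G) = (G + 3)/(U + (4 - U)) = (3 + G)/4 = (3 + G)*(¼) = ¾ + G/4)
(277 - 264)*(I*(c(0, 6) + 12)) = (277 - 264)*(18*((¾ + (¼)*6) + 12)) = 13*(18*((¾ + 3/2) + 12)) = 13*(18*(9/4 + 12)) = 13*(18*(57/4)) = 13*(513/2) = 6669/2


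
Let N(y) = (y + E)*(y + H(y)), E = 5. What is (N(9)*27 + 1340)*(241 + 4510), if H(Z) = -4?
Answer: 15345730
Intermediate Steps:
N(y) = (-4 + y)*(5 + y) (N(y) = (y + 5)*(y - 4) = (5 + y)*(-4 + y) = (-4 + y)*(5 + y))
(N(9)*27 + 1340)*(241 + 4510) = ((-20 + 9 + 9**2)*27 + 1340)*(241 + 4510) = ((-20 + 9 + 81)*27 + 1340)*4751 = (70*27 + 1340)*4751 = (1890 + 1340)*4751 = 3230*4751 = 15345730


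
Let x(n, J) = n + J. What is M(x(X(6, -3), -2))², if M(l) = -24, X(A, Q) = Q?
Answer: 576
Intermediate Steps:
x(n, J) = J + n
M(x(X(6, -3), -2))² = (-24)² = 576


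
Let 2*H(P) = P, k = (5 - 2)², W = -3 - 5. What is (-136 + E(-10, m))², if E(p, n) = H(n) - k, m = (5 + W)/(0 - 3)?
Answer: 83521/4 ≈ 20880.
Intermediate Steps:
W = -8
k = 9 (k = 3² = 9)
H(P) = P/2
m = 1 (m = (5 - 8)/(0 - 3) = -3/(-3) = -3*(-⅓) = 1)
E(p, n) = -9 + n/2 (E(p, n) = n/2 - 1*9 = n/2 - 9 = -9 + n/2)
(-136 + E(-10, m))² = (-136 + (-9 + (½)*1))² = (-136 + (-9 + ½))² = (-136 - 17/2)² = (-289/2)² = 83521/4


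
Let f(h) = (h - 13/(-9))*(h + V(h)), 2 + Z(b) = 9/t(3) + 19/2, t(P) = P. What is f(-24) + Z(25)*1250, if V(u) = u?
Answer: 42623/3 ≈ 14208.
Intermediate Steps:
Z(b) = 21/2 (Z(b) = -2 + (9/3 + 19/2) = -2 + (9*(⅓) + 19*(½)) = -2 + (3 + 19/2) = -2 + 25/2 = 21/2)
f(h) = 2*h*(13/9 + h) (f(h) = (h - 13/(-9))*(h + h) = (h - 13*(-⅑))*(2*h) = (h + 13/9)*(2*h) = (13/9 + h)*(2*h) = 2*h*(13/9 + h))
f(-24) + Z(25)*1250 = (2/9)*(-24)*(13 + 9*(-24)) + (21/2)*1250 = (2/9)*(-24)*(13 - 216) + 13125 = (2/9)*(-24)*(-203) + 13125 = 3248/3 + 13125 = 42623/3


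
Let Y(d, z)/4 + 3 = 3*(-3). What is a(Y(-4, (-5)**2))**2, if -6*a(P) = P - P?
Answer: 0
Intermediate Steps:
Y(d, z) = -48 (Y(d, z) = -12 + 4*(3*(-3)) = -12 + 4*(-9) = -12 - 36 = -48)
a(P) = 0 (a(P) = -(P - P)/6 = -1/6*0 = 0)
a(Y(-4, (-5)**2))**2 = 0**2 = 0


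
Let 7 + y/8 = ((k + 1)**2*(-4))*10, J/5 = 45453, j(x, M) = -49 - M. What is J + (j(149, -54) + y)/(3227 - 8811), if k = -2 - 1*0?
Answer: 1269048131/5584 ≈ 2.2727e+5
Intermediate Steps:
k = -2 (k = -2 + 0 = -2)
J = 227265 (J = 5*45453 = 227265)
y = -376 (y = -56 + 8*(((-2 + 1)**2*(-4))*10) = -56 + 8*(((-1)**2*(-4))*10) = -56 + 8*((1*(-4))*10) = -56 + 8*(-4*10) = -56 + 8*(-40) = -56 - 320 = -376)
J + (j(149, -54) + y)/(3227 - 8811) = 227265 + ((-49 - 1*(-54)) - 376)/(3227 - 8811) = 227265 + ((-49 + 54) - 376)/(-5584) = 227265 + (5 - 376)*(-1/5584) = 227265 - 371*(-1/5584) = 227265 + 371/5584 = 1269048131/5584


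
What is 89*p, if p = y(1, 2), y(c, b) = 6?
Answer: 534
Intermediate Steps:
p = 6
89*p = 89*6 = 534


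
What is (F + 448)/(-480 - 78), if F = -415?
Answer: -11/186 ≈ -0.059140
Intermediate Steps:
(F + 448)/(-480 - 78) = (-415 + 448)/(-480 - 78) = 33/(-558) = 33*(-1/558) = -11/186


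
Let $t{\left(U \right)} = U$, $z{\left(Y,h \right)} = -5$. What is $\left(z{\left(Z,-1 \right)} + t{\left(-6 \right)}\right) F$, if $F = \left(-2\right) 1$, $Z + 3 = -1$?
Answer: $22$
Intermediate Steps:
$Z = -4$ ($Z = -3 - 1 = -4$)
$F = -2$
$\left(z{\left(Z,-1 \right)} + t{\left(-6 \right)}\right) F = \left(-5 - 6\right) \left(-2\right) = \left(-11\right) \left(-2\right) = 22$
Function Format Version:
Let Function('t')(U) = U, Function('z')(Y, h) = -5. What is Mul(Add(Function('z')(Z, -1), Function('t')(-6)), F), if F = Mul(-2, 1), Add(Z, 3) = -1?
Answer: 22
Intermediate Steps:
Z = -4 (Z = Add(-3, -1) = -4)
F = -2
Mul(Add(Function('z')(Z, -1), Function('t')(-6)), F) = Mul(Add(-5, -6), -2) = Mul(-11, -2) = 22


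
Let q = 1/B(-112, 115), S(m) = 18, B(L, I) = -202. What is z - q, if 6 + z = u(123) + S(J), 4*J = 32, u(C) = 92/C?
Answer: 316859/24846 ≈ 12.753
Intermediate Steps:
J = 8 (J = (¼)*32 = 8)
q = -1/202 (q = 1/(-202) = -1/202 ≈ -0.0049505)
z = 1568/123 (z = -6 + (92/123 + 18) = -6 + 2306/123 = 1568/123 ≈ 12.748)
z - q = 1568/123 - 1*(-1/202) = 1568/123 + 1/202 = 316859/24846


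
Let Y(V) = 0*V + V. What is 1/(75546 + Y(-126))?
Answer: 1/75420 ≈ 1.3259e-5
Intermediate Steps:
Y(V) = V (Y(V) = 0 + V = V)
1/(75546 + Y(-126)) = 1/(75546 - 126) = 1/75420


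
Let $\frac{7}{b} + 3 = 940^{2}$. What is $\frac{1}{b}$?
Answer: $\frac{883597}{7} \approx 1.2623 \cdot 10^{5}$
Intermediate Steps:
$b = \frac{7}{883597}$ ($b = \frac{7}{-3 + 940^{2}} = \frac{7}{-3 + 883600} = \frac{7}{883597} \approx 7.9222 \cdot 10^{-6}$)
$\frac{1}{b} = \frac{1}{\frac{7}{883597}} = \frac{883597}{7}$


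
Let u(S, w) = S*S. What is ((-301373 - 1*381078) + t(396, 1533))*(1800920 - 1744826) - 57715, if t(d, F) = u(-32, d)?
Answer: -38224023853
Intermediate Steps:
u(S, w) = S**2
t(d, F) = 1024 (t(d, F) = (-32)**2 = 1024)
((-301373 - 1*381078) + t(396, 1533))*(1800920 - 1744826) - 57715 = ((-301373 - 1*381078) + 1024)*(1800920 - 1744826) - 57715 = ((-301373 - 381078) + 1024)*56094 - 57715 = (-682451 + 1024)*56094 - 57715 = -681427*56094 - 57715 = -38223966138 - 57715 = -38224023853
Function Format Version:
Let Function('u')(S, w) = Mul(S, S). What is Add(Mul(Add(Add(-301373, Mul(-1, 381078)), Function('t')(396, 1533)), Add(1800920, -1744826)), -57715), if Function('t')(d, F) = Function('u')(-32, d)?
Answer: -38224023853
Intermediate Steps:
Function('u')(S, w) = Pow(S, 2)
Function('t')(d, F) = 1024 (Function('t')(d, F) = Pow(-32, 2) = 1024)
Add(Mul(Add(Add(-301373, Mul(-1, 381078)), Function('t')(396, 1533)), Add(1800920, -1744826)), -57715) = Add(Mul(Add(Add(-301373, Mul(-1, 381078)), 1024), Add(1800920, -1744826)), -57715) = Add(Mul(Add(Add(-301373, -381078), 1024), 56094), -57715) = Add(Mul(Add(-682451, 1024), 56094), -57715) = Add(Mul(-681427, 56094), -57715) = Add(-38223966138, -57715) = -38224023853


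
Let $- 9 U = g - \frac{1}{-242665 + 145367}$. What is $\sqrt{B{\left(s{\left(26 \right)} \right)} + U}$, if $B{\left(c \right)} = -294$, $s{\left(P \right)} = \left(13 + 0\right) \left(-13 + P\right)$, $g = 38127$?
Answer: $\frac{i \sqrt{385993946578790}}{291894} \approx 67.308 i$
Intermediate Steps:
$s{\left(P \right)} = -169 + 13 P$ ($s{\left(P \right)} = 13 \left(-13 + P\right) = -169 + 13 P$)
$U = - \frac{3709680847}{875682}$ ($U = - \frac{38127 - \frac{1}{-242665 + 145367}}{9} = - \frac{38127 - \frac{1}{-97298}}{9} = - \frac{38127 - - \frac{1}{97298}}{9} = - \frac{38127 + \frac{1}{97298}}{9} = \left(- \frac{1}{9}\right) \frac{3709680847}{97298} = - \frac{3709680847}{875682} \approx -4236.3$)
$\sqrt{B{\left(s{\left(26 \right)} \right)} + U} = \sqrt{-294 - \frac{3709680847}{875682}} = \sqrt{- \frac{3967131355}{875682}} = \frac{i \sqrt{385993946578790}}{291894}$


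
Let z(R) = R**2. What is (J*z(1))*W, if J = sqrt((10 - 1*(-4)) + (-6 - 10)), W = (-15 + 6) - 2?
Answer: -11*I*sqrt(2) ≈ -15.556*I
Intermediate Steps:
W = -11 (W = -9 - 2 = -11)
J = I*sqrt(2) (J = sqrt((10 + 4) - 16) = sqrt(14 - 16) = sqrt(-2) = I*sqrt(2) ≈ 1.4142*I)
(J*z(1))*W = ((I*sqrt(2))*1**2)*(-11) = ((I*sqrt(2))*1)*(-11) = (I*sqrt(2))*(-11) = -11*I*sqrt(2)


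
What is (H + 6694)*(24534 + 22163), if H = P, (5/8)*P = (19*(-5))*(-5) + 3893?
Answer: 3194728558/5 ≈ 6.3895e+8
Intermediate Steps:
P = 34944/5 (P = 8*((19*(-5))*(-5) + 3893)/5 = 8*(-95*(-5) + 3893)/5 = 8*(475 + 3893)/5 = (8/5)*4368 = 34944/5 ≈ 6988.8)
H = 34944/5 ≈ 6988.8
(H + 6694)*(24534 + 22163) = (34944/5 + 6694)*(24534 + 22163) = (68414/5)*46697 = 3194728558/5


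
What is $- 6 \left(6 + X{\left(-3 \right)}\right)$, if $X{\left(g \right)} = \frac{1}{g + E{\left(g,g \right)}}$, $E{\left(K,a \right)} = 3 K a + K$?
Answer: $- \frac{254}{7} \approx -36.286$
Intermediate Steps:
$E{\left(K,a \right)} = K + 3 K a$ ($E{\left(K,a \right)} = 3 K a + K = K + 3 K a$)
$X{\left(g \right)} = \frac{1}{g + g \left(1 + 3 g\right)}$
$- 6 \left(6 + X{\left(-3 \right)}\right) = - 6 \left(6 + \frac{1}{\left(-3\right) \left(2 + 3 \left(-3\right)\right)}\right) = - 6 \left(6 - \frac{1}{3 \left(2 - 9\right)}\right) = - 6 \left(6 - \frac{1}{3 \left(-7\right)}\right) = - 6 \left(6 - - \frac{1}{21}\right) = - 6 \left(6 + \frac{1}{21}\right) = \left(-6\right) \frac{127}{21} = - \frac{254}{7}$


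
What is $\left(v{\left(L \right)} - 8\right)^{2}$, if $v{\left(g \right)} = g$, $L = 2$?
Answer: $36$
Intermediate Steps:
$\left(v{\left(L \right)} - 8\right)^{2} = \left(2 - 8\right)^{2} = \left(-6\right)^{2} = 36$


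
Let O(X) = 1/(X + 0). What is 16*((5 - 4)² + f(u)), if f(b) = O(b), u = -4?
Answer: 12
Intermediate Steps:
O(X) = 1/X
f(b) = 1/b
16*((5 - 4)² + f(u)) = 16*((5 - 4)² + 1/(-4)) = 16*(1² - ¼) = 16*(1 - ¼) = 16*(¾) = 12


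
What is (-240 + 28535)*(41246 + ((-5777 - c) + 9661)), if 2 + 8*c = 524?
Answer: 5100428405/4 ≈ 1.2751e+9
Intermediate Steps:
c = 261/4 (c = -¼ + (⅛)*524 = -¼ + 131/2 = 261/4 ≈ 65.250)
(-240 + 28535)*(41246 + ((-5777 - c) + 9661)) = (-240 + 28535)*(41246 + ((-5777 - 1*261/4) + 9661)) = 28295*(41246 + ((-5777 - 261/4) + 9661)) = 28295*(41246 + (-23369/4 + 9661)) = 28295*(41246 + 15275/4) = 28295*(180259/4) = 5100428405/4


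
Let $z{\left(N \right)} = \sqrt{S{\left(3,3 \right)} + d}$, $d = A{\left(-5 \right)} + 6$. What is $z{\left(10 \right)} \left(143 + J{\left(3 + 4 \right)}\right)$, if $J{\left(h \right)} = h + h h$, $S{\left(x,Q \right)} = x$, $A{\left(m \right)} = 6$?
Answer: $199 \sqrt{15} \approx 770.72$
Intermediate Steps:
$d = 12$ ($d = 6 + 6 = 12$)
$J{\left(h \right)} = h + h^{2}$
$z{\left(N \right)} = \sqrt{15}$ ($z{\left(N \right)} = \sqrt{3 + 12} = \sqrt{15}$)
$z{\left(10 \right)} \left(143 + J{\left(3 + 4 \right)}\right) = \sqrt{15} \left(143 + \left(3 + 4\right) \left(1 + \left(3 + 4\right)\right)\right) = \sqrt{15} \left(143 + 7 \left(1 + 7\right)\right) = \sqrt{15} \left(143 + 7 \cdot 8\right) = \sqrt{15} \left(143 + 56\right) = \sqrt{15} \cdot 199 = 199 \sqrt{15}$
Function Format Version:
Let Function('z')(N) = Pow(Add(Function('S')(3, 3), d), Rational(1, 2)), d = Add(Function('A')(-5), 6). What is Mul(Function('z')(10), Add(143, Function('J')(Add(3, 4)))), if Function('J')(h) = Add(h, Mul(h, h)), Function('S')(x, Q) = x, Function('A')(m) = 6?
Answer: Mul(199, Pow(15, Rational(1, 2))) ≈ 770.72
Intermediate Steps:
d = 12 (d = Add(6, 6) = 12)
Function('J')(h) = Add(h, Pow(h, 2))
Function('z')(N) = Pow(15, Rational(1, 2)) (Function('z')(N) = Pow(Add(3, 12), Rational(1, 2)) = Pow(15, Rational(1, 2)))
Mul(Function('z')(10), Add(143, Function('J')(Add(3, 4)))) = Mul(Pow(15, Rational(1, 2)), Add(143, Mul(Add(3, 4), Add(1, Add(3, 4))))) = Mul(Pow(15, Rational(1, 2)), Add(143, Mul(7, Add(1, 7)))) = Mul(Pow(15, Rational(1, 2)), Add(143, Mul(7, 8))) = Mul(Pow(15, Rational(1, 2)), Add(143, 56)) = Mul(Pow(15, Rational(1, 2)), 199) = Mul(199, Pow(15, Rational(1, 2)))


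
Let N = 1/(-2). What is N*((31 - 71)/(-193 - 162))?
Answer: -4/71 ≈ -0.056338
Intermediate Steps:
N = -1/2 ≈ -0.50000
N*((31 - 71)/(-193 - 162)) = -(31 - 71)/(2*(-193 - 162)) = -(-20)/(-355) = -(-20)*(-1)/355 = -1/2*8/71 = -4/71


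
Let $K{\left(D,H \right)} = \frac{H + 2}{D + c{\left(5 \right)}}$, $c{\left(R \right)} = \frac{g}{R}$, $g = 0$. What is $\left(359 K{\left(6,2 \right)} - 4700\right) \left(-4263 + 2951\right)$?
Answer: $\frac{17557184}{3} \approx 5.8524 \cdot 10^{6}$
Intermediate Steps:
$c{\left(R \right)} = 0$ ($c{\left(R \right)} = \frac{0}{R} = 0$)
$K{\left(D,H \right)} = \frac{2 + H}{D}$ ($K{\left(D,H \right)} = \frac{H + 2}{D + 0} = \frac{2 + H}{D}$)
$\left(359 K{\left(6,2 \right)} - 4700\right) \left(-4263 + 2951\right) = \left(359 \frac{2 + 2}{6} - 4700\right) \left(-4263 + 2951\right) = \left(359 \cdot \frac{1}{6} \cdot 4 - 4700\right) \left(-1312\right) = \left(359 \cdot \frac{2}{3} - 4700\right) \left(-1312\right) = \left(\frac{718}{3} - 4700\right) \left(-1312\right) = \left(- \frac{13382}{3}\right) \left(-1312\right) = \frac{17557184}{3}$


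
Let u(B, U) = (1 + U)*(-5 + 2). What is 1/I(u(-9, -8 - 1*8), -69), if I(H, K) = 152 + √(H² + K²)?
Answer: 76/8159 - 3*√754/16318 ≈ 0.0042666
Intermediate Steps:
u(B, U) = -3 - 3*U (u(B, U) = (1 + U)*(-3) = -3 - 3*U)
1/I(u(-9, -8 - 1*8), -69) = 1/(152 + √((-3 - 3*(-8 - 1*8))² + (-69)²)) = 1/(152 + √((-3 - 3*(-8 - 8))² + 4761)) = 1/(152 + √((-3 - 3*(-16))² + 4761)) = 1/(152 + √((-3 + 48)² + 4761)) = 1/(152 + √(45² + 4761)) = 1/(152 + √(2025 + 4761)) = 1/(152 + √6786) = 1/(152 + 3*√754)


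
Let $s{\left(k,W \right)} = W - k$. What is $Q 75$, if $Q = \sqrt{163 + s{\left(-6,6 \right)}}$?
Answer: $375 \sqrt{7} \approx 992.16$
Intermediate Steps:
$Q = 5 \sqrt{7}$ ($Q = \sqrt{163 + \left(6 - -6\right)} = \sqrt{163 + \left(6 + 6\right)} = \sqrt{163 + 12} = \sqrt{175} = 5 \sqrt{7} \approx 13.229$)
$Q 75 = 5 \sqrt{7} \cdot 75 = 375 \sqrt{7}$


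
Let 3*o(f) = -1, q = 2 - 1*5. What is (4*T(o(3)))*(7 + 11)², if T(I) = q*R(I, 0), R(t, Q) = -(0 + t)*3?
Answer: -3888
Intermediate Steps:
R(t, Q) = -3*t (R(t, Q) = -t*3 = -3*t)
q = -3 (q = 2 - 5 = -3)
o(f) = -⅓ (o(f) = (⅓)*(-1) = -⅓)
T(I) = 9*I (T(I) = -(-9)*I = 9*I)
(4*T(o(3)))*(7 + 11)² = (4*(9*(-⅓)))*(7 + 11)² = (4*(-3))*18² = -12*324 = -3888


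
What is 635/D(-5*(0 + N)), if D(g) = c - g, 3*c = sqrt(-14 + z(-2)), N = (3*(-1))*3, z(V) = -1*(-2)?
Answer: -85725/6079 - 1270*I*sqrt(3)/6079 ≈ -14.102 - 0.36185*I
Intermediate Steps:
z(V) = 2
N = -9 (N = -3*3 = -9)
c = 2*I*sqrt(3)/3 (c = sqrt(-14 + 2)/3 = sqrt(-12)/3 = (2*I*sqrt(3))/3 = 2*I*sqrt(3)/3 ≈ 1.1547*I)
D(g) = -g + 2*I*sqrt(3)/3 (D(g) = 2*I*sqrt(3)/3 - g = -g + 2*I*sqrt(3)/3)
635/D(-5*(0 + N)) = 635/(-(-5)*(0 - 9) + 2*I*sqrt(3)/3) = 635/(-(-5)*(-9) + 2*I*sqrt(3)/3) = 635/(-1*45 + 2*I*sqrt(3)/3) = 635/(-45 + 2*I*sqrt(3)/3)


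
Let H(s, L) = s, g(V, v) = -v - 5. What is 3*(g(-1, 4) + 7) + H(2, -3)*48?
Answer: 90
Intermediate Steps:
g(V, v) = -5 - v
3*(g(-1, 4) + 7) + H(2, -3)*48 = 3*((-5 - 1*4) + 7) + 2*48 = 3*((-5 - 4) + 7) + 96 = 3*(-9 + 7) + 96 = 3*(-2) + 96 = -6 + 96 = 90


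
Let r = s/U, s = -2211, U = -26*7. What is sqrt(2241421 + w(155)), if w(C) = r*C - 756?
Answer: sqrt(74282159770)/182 ≈ 1497.5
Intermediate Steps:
U = -182
r = 2211/182 (r = -2211/(-182) = -2211*(-1/182) = 2211/182 ≈ 12.148)
w(C) = -756 + 2211*C/182 (w(C) = 2211*C/182 - 756 = -756 + 2211*C/182)
sqrt(2241421 + w(155)) = sqrt(2241421 + (-756 + (2211/182)*155)) = sqrt(2241421 + (-756 + 342705/182)) = sqrt(2241421 + 205113/182) = sqrt(408143735/182) = sqrt(74282159770)/182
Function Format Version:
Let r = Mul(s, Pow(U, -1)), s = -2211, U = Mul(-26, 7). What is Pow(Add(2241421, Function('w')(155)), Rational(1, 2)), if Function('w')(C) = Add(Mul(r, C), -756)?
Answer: Mul(Rational(1, 182), Pow(74282159770, Rational(1, 2))) ≈ 1497.5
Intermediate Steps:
U = -182
r = Rational(2211, 182) (r = Mul(-2211, Pow(-182, -1)) = Mul(-2211, Rational(-1, 182)) = Rational(2211, 182) ≈ 12.148)
Function('w')(C) = Add(-756, Mul(Rational(2211, 182), C)) (Function('w')(C) = Add(Mul(Rational(2211, 182), C), -756) = Add(-756, Mul(Rational(2211, 182), C)))
Pow(Add(2241421, Function('w')(155)), Rational(1, 2)) = Pow(Add(2241421, Add(-756, Mul(Rational(2211, 182), 155))), Rational(1, 2)) = Pow(Add(2241421, Add(-756, Rational(342705, 182))), Rational(1, 2)) = Pow(Add(2241421, Rational(205113, 182)), Rational(1, 2)) = Pow(Rational(408143735, 182), Rational(1, 2)) = Mul(Rational(1, 182), Pow(74282159770, Rational(1, 2)))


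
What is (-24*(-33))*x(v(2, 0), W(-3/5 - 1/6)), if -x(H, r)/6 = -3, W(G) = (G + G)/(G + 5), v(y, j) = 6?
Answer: 14256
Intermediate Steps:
W(G) = 2*G/(5 + G) (W(G) = (2*G)/(5 + G) = 2*G/(5 + G))
x(H, r) = 18 (x(H, r) = -6*(-3) = 18)
(-24*(-33))*x(v(2, 0), W(-3/5 - 1/6)) = -24*(-33)*18 = 792*18 = 14256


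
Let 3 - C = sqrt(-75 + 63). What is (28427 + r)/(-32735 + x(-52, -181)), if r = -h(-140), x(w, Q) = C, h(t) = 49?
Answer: -232217174/267845959 + 14189*I*sqrt(3)/267845959 ≈ -0.86698 + 9.1754e-5*I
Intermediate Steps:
C = 3 - 2*I*sqrt(3) (C = 3 - sqrt(-75 + 63) = 3 - sqrt(-12) = 3 - 2*I*sqrt(3) ≈ 3.0 - 3.4641*I)
x(w, Q) = 3 - 2*I*sqrt(3)
r = -49 (r = -1*49 = -49)
(28427 + r)/(-32735 + x(-52, -181)) = (28427 - 49)/(-32735 + (3 - 2*I*sqrt(3))) = 28378/(-32732 - 2*I*sqrt(3))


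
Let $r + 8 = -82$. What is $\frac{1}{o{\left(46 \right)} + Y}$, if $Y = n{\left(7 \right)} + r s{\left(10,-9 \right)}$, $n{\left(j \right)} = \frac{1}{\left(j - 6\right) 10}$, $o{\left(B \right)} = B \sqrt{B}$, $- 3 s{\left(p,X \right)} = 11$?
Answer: $\frac{33010}{1163001} - \frac{4600 \sqrt{46}}{1163001} \approx 0.0015574$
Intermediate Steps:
$r = -90$ ($r = -8 - 82 = -90$)
$s{\left(p,X \right)} = - \frac{11}{3}$ ($s{\left(p,X \right)} = \left(- \frac{1}{3}\right) 11 = - \frac{11}{3}$)
$o{\left(B \right)} = B^{\frac{3}{2}}$
$n{\left(j \right)} = \frac{1}{10 \left(-6 + j\right)}$ ($n{\left(j \right)} = \frac{1}{-6 + j} \frac{1}{10} = \frac{1}{10 \left(-6 + j\right)}$)
$Y = \frac{3301}{10}$ ($Y = \frac{1}{10 \left(-6 + 7\right)} - -330 = \frac{1}{10 \cdot 1} + 330 = \frac{1}{10} \cdot 1 + 330 = \frac{1}{10} + 330 = \frac{3301}{10} \approx 330.1$)
$\frac{1}{o{\left(46 \right)} + Y} = \frac{1}{46^{\frac{3}{2}} + \frac{3301}{10}} = \frac{1}{46 \sqrt{46} + \frac{3301}{10}} = \frac{1}{\frac{3301}{10} + 46 \sqrt{46}}$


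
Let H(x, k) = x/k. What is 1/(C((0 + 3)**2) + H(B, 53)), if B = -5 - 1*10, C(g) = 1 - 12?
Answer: -53/598 ≈ -0.088629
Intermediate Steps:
C(g) = -11
B = -15 (B = -5 - 10 = -15)
1/(C((0 + 3)**2) + H(B, 53)) = 1/(-11 - 15/53) = 1/(-598/53) = -53/598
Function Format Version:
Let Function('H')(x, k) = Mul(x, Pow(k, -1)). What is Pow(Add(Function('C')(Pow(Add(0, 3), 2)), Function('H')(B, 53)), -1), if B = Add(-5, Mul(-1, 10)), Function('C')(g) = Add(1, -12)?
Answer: Rational(-53, 598) ≈ -0.088629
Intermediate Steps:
Function('C')(g) = -11
B = -15 (B = Add(-5, -10) = -15)
Pow(Add(Function('C')(Pow(Add(0, 3), 2)), Function('H')(B, 53)), -1) = Pow(Add(-11, Mul(-15, Pow(53, -1))), -1) = Pow(Add(-11, Mul(-15, Rational(1, 53))), -1) = Pow(Add(-11, Rational(-15, 53)), -1) = Pow(Rational(-598, 53), -1) = Rational(-53, 598)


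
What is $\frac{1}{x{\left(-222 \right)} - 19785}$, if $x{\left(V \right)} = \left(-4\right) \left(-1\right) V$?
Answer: $- \frac{1}{20673} \approx -4.8372 \cdot 10^{-5}$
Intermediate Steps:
$x{\left(V \right)} = 4 V$
$\frac{1}{x{\left(-222 \right)} - 19785} = \frac{1}{4 \left(-222\right) - 19785} = \frac{1}{-888 - 19785} = \frac{1}{-20673} = - \frac{1}{20673}$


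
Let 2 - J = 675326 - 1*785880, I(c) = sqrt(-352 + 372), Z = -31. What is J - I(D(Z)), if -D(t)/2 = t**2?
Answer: 110556 - 2*sqrt(5) ≈ 1.1055e+5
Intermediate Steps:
D(t) = -2*t**2
I(c) = 2*sqrt(5) (I(c) = sqrt(20) = 2*sqrt(5))
J = 110556 (J = 2 - (675326 - 1*785880) = 2 - (675326 - 785880) = 2 - 1*(-110554) = 2 + 110554 = 110556)
J - I(D(Z)) = 110556 - 2*sqrt(5)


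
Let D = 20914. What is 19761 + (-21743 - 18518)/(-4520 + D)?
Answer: 323921573/16394 ≈ 19759.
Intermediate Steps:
19761 + (-21743 - 18518)/(-4520 + D) = 19761 + (-21743 - 18518)/(-4520 + 20914) = 19761 - 40261/16394 = 323921573/16394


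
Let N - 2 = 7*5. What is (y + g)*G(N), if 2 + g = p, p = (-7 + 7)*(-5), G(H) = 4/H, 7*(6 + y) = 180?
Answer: 496/259 ≈ 1.9151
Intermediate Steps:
y = 138/7 (y = -6 + (⅐)*180 = -6 + 180/7 = 138/7 ≈ 19.714)
N = 37 (N = 2 + 7*5 = 2 + 35 = 37)
p = 0 (p = 0*(-5) = 0)
g = -2 (g = -2 + 0 = -2)
(y + g)*G(N) = (138/7 - 2)*(4/37) = 124*(4*(1/37))/7 = (124/7)*(4/37) = 496/259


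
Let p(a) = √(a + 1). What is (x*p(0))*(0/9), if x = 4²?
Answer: 0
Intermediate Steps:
x = 16
p(a) = √(1 + a)
(x*p(0))*(0/9) = (16*√(1 + 0))*(0/9) = (16*√1)*(0*(⅑)) = (16*1)*0 = 16*0 = 0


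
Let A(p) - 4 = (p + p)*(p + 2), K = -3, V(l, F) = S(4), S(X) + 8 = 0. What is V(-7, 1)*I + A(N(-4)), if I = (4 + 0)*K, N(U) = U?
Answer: 116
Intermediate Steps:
S(X) = -8 (S(X) = -8 + 0 = -8)
V(l, F) = -8
A(p) = 4 + 2*p*(2 + p) (A(p) = 4 + (p + p)*(p + 2) = 4 + (2*p)*(2 + p) = 4 + 2*p*(2 + p))
I = -12 (I = (4 + 0)*(-3) = 4*(-3) = -12)
V(-7, 1)*I + A(N(-4)) = -8*(-12) + (4 + 2*(-4)² + 4*(-4)) = 96 + (4 + 2*16 - 16) = 96 + (4 + 32 - 16) = 96 + 20 = 116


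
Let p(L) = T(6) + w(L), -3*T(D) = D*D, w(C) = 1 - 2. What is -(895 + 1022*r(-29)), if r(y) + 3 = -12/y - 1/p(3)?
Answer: 629397/377 ≈ 1669.5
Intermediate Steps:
w(C) = -1
T(D) = -D²/3 (T(D) = -D*D/3 = -D²/3)
p(L) = -13 (p(L) = -⅓*6² - 1 = -⅓*36 - 1 = -12 - 1 = -13)
r(y) = -38/13 - 12/y (r(y) = -3 + (-12/y - 1/(-13)) = -3 + (-12/y - 1*(-1/13)) = -3 + (-12/y + 1/13) = -3 + (1/13 - 12/y) = -38/13 - 12/y)
-(895 + 1022*r(-29)) = -(895 + 1022*(-38/13 - 12/(-29))) = -(895 + 1022*(-38/13 - 12*(-1/29))) = -(895 + 1022*(-38/13 + 12/29)) = -(895 + 1022*(-946/377)) = -(895 - 966812/377) = -1*(-629397/377) = 629397/377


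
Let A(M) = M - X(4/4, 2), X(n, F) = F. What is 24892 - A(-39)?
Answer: 24933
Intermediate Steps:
A(M) = -2 + M (A(M) = M - 1*2 = M - 2 = -2 + M)
24892 - A(-39) = 24892 - (-2 - 39) = 24892 - 1*(-41) = 24892 + 41 = 24933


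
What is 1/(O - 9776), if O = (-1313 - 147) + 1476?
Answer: -1/9760 ≈ -0.00010246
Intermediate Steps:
O = 16 (O = -1460 + 1476 = 16)
1/(O - 9776) = 1/(16 - 9776) = 1/(-9760) = -1/9760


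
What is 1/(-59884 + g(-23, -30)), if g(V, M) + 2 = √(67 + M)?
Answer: -59886/3586332959 - √37/3586332959 ≈ -1.6700e-5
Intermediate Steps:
g(V, M) = -2 + √(67 + M)
1/(-59884 + g(-23, -30)) = 1/(-59884 + (-2 + √(67 - 30))) = 1/(-59884 + (-2 + √37)) = 1/(-59886 + √37)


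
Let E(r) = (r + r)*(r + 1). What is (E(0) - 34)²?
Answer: 1156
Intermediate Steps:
E(r) = 2*r*(1 + r) (E(r) = (2*r)*(1 + r) = 2*r*(1 + r))
(E(0) - 34)² = (2*0*(1 + 0) - 34)² = (2*0*1 - 34)² = (0 - 34)² = (-34)² = 1156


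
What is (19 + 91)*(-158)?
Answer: -17380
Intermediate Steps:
(19 + 91)*(-158) = 110*(-158) = -17380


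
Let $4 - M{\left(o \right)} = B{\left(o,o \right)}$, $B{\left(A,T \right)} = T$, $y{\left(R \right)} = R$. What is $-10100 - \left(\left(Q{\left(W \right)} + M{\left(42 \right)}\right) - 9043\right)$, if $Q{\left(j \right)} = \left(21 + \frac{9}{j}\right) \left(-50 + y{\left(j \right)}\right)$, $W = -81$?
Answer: $\frac{15457}{9} \approx 1717.4$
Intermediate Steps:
$M{\left(o \right)} = 4 - o$
$Q{\left(j \right)} = \left(-50 + j\right) \left(21 + \frac{9}{j}\right)$ ($Q{\left(j \right)} = \left(21 + \frac{9}{j}\right) \left(-50 + j\right) = \left(-50 + j\right) \left(21 + \frac{9}{j}\right)$)
$-10100 - \left(\left(Q{\left(W \right)} + M{\left(42 \right)}\right) - 9043\right) = -10100 - \left(\left(\left(-1041 - \frac{450}{-81} + 21 \left(-81\right)\right) + \left(4 - 42\right)\right) - 9043\right) = -10100 - \left(\left(\left(-1041 - - \frac{50}{9} - 1701\right) + \left(4 - 42\right)\right) - 9043\right) = -10100 - \left(\left(\left(-1041 + \frac{50}{9} - 1701\right) - 38\right) - 9043\right) = -10100 - \left(\left(- \frac{24628}{9} - 38\right) - 9043\right) = -10100 - \left(- \frac{24970}{9} - 9043\right) = -10100 - - \frac{106357}{9} = -10100 + \frac{106357}{9} = \frac{15457}{9}$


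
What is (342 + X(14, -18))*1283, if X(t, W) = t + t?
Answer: 474710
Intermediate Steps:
X(t, W) = 2*t
(342 + X(14, -18))*1283 = (342 + 2*14)*1283 = (342 + 28)*1283 = 370*1283 = 474710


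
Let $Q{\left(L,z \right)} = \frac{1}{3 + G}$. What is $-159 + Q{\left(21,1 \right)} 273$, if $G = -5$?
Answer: $- \frac{591}{2} \approx -295.5$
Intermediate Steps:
$Q{\left(L,z \right)} = - \frac{1}{2}$ ($Q{\left(L,z \right)} = \frac{1}{3 - 5} = \frac{1}{-2} = - \frac{1}{2}$)
$-159 + Q{\left(21,1 \right)} 273 = -159 - \frac{273}{2} = - \frac{591}{2}$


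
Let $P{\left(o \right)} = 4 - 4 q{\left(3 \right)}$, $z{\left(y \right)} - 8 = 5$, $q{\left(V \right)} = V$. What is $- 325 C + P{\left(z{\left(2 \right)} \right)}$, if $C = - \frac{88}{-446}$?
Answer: $- \frac{16084}{223} \approx -72.126$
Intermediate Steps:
$z{\left(y \right)} = 13$ ($z{\left(y \right)} = 8 + 5 = 13$)
$C = \frac{44}{223}$ ($C = \left(-88\right) \left(- \frac{1}{446}\right) = \frac{44}{223} \approx 0.19731$)
$P{\left(o \right)} = -8$ ($P{\left(o \right)} = 4 - 12 = -8$)
$- 325 C + P{\left(z{\left(2 \right)} \right)} = \left(-325\right) \frac{44}{223} - 8 = - \frac{14300}{223} - 8 = - \frac{16084}{223}$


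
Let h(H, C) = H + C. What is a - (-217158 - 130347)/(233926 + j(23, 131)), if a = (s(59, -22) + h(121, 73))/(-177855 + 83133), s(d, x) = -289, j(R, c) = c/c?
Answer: 32938591675/22158033294 ≈ 1.4865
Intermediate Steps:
j(R, c) = 1
h(H, C) = C + H
a = 95/94722 (a = (-289 + (73 + 121))/(-177855 + 83133) = (-289 + 194)/(-94722) = -95*(-1/94722) = 95/94722 ≈ 0.0010029)
a - (-217158 - 130347)/(233926 + j(23, 131)) = 95/94722 - (-217158 - 130347)/(233926 + 1) = 95/94722 - (-347505)/233927 = 95/94722 - 1*(-347505/233927) = 95/94722 + 347505/233927 = 32938591675/22158033294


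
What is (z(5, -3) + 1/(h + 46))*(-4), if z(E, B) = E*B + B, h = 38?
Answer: 1511/21 ≈ 71.952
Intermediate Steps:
z(E, B) = B + B*E (z(E, B) = B*E + B = B + B*E)
(z(5, -3) + 1/(h + 46))*(-4) = (-3*(1 + 5) + 1/(38 + 46))*(-4) = (-3*6 + 1/84)*(-4) = (-18 + 1/84)*(-4) = -1511/84*(-4) = 1511/21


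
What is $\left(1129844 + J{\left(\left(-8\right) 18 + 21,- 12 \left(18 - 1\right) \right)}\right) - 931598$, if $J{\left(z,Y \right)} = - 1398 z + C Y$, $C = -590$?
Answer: $490560$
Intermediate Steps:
$J{\left(z,Y \right)} = - 1398 z - 590 Y$
$\left(1129844 + J{\left(\left(-8\right) 18 + 21,- 12 \left(18 - 1\right) \right)}\right) - 931598 = \left(1129844 - \left(1398 \left(\left(-8\right) 18 + 21\right) + 590 \left(-12\right) \left(18 - 1\right)\right)\right) - 931598 = \left(1129844 - \left(1398 \left(-144 + 21\right) + 590 \left(-12\right) 17\right)\right) - 931598 = \left(1129844 - -292314\right) - 931598 = \left(1129844 + \left(171954 + 120360\right)\right) - 931598 = \left(1129844 + 292314\right) - 931598 = 1422158 - 931598 = 490560$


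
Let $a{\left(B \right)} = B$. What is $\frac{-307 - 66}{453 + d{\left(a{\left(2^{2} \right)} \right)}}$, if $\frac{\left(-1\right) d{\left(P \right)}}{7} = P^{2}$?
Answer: $- \frac{373}{341} \approx -1.0938$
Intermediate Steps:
$d{\left(P \right)} = - 7 P^{2}$
$\frac{-307 - 66}{453 + d{\left(a{\left(2^{2} \right)} \right)}} = \frac{-307 - 66}{453 - 7 \left(2^{2}\right)^{2}} = - \frac{373}{453 - 7 \cdot 4^{2}} = - \frac{373}{453 - 112} = - \frac{373}{341}$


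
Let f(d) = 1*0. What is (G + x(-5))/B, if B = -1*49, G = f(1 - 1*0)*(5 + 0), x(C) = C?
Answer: 5/49 ≈ 0.10204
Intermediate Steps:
f(d) = 0
G = 0 (G = 0*(5 + 0) = 0*5 = 0)
B = -49
(G + x(-5))/B = (0 - 5)/(-49) = -1/49*(-5) = 5/49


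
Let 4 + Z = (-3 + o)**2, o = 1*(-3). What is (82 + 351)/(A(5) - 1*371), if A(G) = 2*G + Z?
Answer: -433/329 ≈ -1.3161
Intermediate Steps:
o = -3
Z = 32 (Z = -4 + (-3 - 3)**2 = -4 + (-6)**2 = -4 + 36 = 32)
A(G) = 32 + 2*G (A(G) = 2*G + 32 = 32 + 2*G)
(82 + 351)/(A(5) - 1*371) = (82 + 351)/((32 + 2*5) - 1*371) = 433/((32 + 10) - 371) = 433/(42 - 371) = 433/(-329) = 433*(-1/329) = -433/329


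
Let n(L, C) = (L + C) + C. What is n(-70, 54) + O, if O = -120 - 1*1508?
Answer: -1590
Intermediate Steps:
O = -1628 (O = -120 - 1508 = -1628)
n(L, C) = L + 2*C (n(L, C) = (C + L) + C = L + 2*C)
n(-70, 54) + O = (-70 + 2*54) - 1628 = (-70 + 108) - 1628 = 38 - 1628 = -1590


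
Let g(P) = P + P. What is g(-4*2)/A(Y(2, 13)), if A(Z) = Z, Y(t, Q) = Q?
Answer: -16/13 ≈ -1.2308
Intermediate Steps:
g(P) = 2*P
g(-4*2)/A(Y(2, 13)) = (2*(-4*2))/13 = (2*(-8))*(1/13) = -16*1/13 = -16/13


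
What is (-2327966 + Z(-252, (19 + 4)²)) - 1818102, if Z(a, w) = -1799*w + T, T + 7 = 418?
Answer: -5097328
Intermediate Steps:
T = 411 (T = -7 + 418 = 411)
Z(a, w) = 411 - 1799*w (Z(a, w) = -1799*w + 411 = 411 - 1799*w)
(-2327966 + Z(-252, (19 + 4)²)) - 1818102 = (-2327966 + (411 - 1799*(19 + 4)²)) - 1818102 = (-2327966 + (411 - 1799*23²)) - 1818102 = (-2327966 + (411 - 1799*529)) - 1818102 = (-2327966 + (411 - 951671)) - 1818102 = (-2327966 - 951260) - 1818102 = -3279226 - 1818102 = -5097328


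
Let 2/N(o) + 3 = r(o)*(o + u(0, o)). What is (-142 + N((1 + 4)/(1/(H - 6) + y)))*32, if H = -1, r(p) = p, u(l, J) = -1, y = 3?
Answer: -123712/27 ≈ -4581.9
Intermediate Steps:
N(o) = 2/(-3 + o*(-1 + o)) (N(o) = 2/(-3 + o*(o - 1)) = 2/(-3 + o*(-1 + o)))
(-142 + N((1 + 4)/(1/(H - 6) + y)))*32 = (-142 + 2/(-3 + ((1 + 4)/(1/(-1 - 6) + 3))**2 - (1 + 4)/(1/(-1 - 6) + 3)))*32 = (-142 + 2/(-3 + (5/(1/(-7) + 3))**2 - 5/(1/(-7) + 3)))*32 = (-142 + 2/(-3 + (5/(-1/7 + 3))**2 - 5/(-1/7 + 3)))*32 = (-142 + 2/(-3 + (5/(20/7))**2 - 5/20/7))*32 = (-142 + 2/(-3 + (5*(7/20))**2 - 5*7/20))*32 = (-142 + 2/(-3 + (7/4)**2 - 1*7/4))*32 = (-142 + 2/(-3 + 49/16 - 7/4))*32 = (-142 + 2/(-27/16))*32 = (-142 + 2*(-16/27))*32 = (-142 - 32/27)*32 = -3866/27*32 = -123712/27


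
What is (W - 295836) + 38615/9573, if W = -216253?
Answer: -4902189382/9573 ≈ -5.1209e+5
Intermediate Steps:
(W - 295836) + 38615/9573 = (-216253 - 295836) + 38615/9573 = -512089 + 38615*(1/9573) = -512089 + 38615/9573 = -4902189382/9573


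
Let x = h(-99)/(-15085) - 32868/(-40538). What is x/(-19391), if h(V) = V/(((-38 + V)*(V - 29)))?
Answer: -4347297229671/103970080531130240 ≈ -4.1813e-5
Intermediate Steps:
h(V) = V/((-38 + V)*(-29 + V)) (h(V) = V/(((-38 + V)*(-29 + V))) = V*(1/((-38 + V)*(-29 + V))) = V/((-38 + V)*(-29 + V)))
x = 4347297229671/5361769920640 (x = -99/(1102 + (-99)² - 67*(-99))/(-15085) - 32868/(-40538) = -99/(1102 + 9801 + 6633)*(-1/15085) - 32868*(-1/40538) = -99/17536*(-1/15085) + 16434/20269 = 99/264530560 + 16434/20269 = 4347297229671/5361769920640 ≈ 0.81079)
x/(-19391) = (4347297229671/5361769920640)/(-19391) = (4347297229671/5361769920640)*(-1/19391) = -4347297229671/103970080531130240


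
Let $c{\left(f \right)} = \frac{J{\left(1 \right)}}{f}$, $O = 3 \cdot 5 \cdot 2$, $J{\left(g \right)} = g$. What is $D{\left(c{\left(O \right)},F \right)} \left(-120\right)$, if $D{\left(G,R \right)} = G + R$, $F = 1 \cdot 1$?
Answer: $-124$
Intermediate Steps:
$O = 30$ ($O = 15 \cdot 2 = 30$)
$c{\left(f \right)} = \frac{1}{f}$ ($c{\left(f \right)} = 1 \frac{1}{f} = \frac{1}{f}$)
$F = 1$
$D{\left(c{\left(O \right)},F \right)} \left(-120\right) = \left(\frac{1}{30} + 1\right) \left(-120\right) = \frac{31}{30} \left(-120\right) = -124$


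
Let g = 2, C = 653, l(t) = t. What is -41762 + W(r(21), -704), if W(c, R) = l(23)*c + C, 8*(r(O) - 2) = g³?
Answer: -41040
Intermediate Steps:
r(O) = 3 (r(O) = 2 + (⅛)*2³ = 2 + (⅛)*8 = 2 + 1 = 3)
W(c, R) = 653 + 23*c (W(c, R) = 23*c + 653 = 653 + 23*c)
-41762 + W(r(21), -704) = -41762 + (653 + 23*3) = -41762 + (653 + 69) = -41762 + 722 = -41040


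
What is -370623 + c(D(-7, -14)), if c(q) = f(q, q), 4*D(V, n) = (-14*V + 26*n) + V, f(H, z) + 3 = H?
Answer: -1482777/4 ≈ -3.7069e+5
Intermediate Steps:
f(H, z) = -3 + H
D(V, n) = -13*V/4 + 13*n/2 (D(V, n) = ((-14*V + 26*n) + V)/4 = (-13*V + 26*n)/4 = -13*V/4 + 13*n/2)
c(q) = -3 + q
-370623 + c(D(-7, -14)) = -370623 + (-3 + (-13/4*(-7) + (13/2)*(-14))) = -370623 + (-3 + (91/4 - 91)) = -370623 + (-3 - 273/4) = -370623 - 285/4 = -1482777/4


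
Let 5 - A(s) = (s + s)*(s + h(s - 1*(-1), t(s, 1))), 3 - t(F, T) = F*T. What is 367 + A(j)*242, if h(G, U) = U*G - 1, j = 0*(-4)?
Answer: 1577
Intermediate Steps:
t(F, T) = 3 - F*T
j = 0
h(G, U) = -1 + G*U (h(G, U) = G*U - 1 = -1 + G*U)
A(s) = 5 - 2*s*(-1 + s + (1 + s)*(3 - s)) (A(s) = 5 - (s + s)*(s + (-1 + (s - 1*(-1))*(3 - 1*s*1))) = 5 - 2*s*(s + (-1 + (s + 1)*(3 - s))) = 5 - 2*s*(s + (-1 + (1 + s)*(3 - s))) = 5 - 2*s*(-1 + s + (1 + s)*(3 - s)))
367 + A(j)*242 = 367 + (5 - 6*0² - 4*0 + 2*0³)*242 = 367 + (5 - 6*0 + 0 + 2*0)*242 = 367 + (5 + 0 + 0 + 0)*242 = 367 + 5*242 = 367 + 1210 = 1577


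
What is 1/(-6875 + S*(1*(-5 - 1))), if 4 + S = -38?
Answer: -1/6623 ≈ -0.00015099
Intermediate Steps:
S = -42 (S = -4 - 38 = -42)
1/(-6875 + S*(1*(-5 - 1))) = 1/(-6875 - 42*(-5 - 1)) = 1/(-6875 - 42*(-6)) = 1/(-6875 + 252) = 1/(-6623) = -1/6623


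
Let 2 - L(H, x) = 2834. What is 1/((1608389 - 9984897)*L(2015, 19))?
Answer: 1/23722270656 ≈ 4.2155e-11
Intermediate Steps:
L(H, x) = -2832 (L(H, x) = 2 - 1*2834 = 2 - 2834 = -2832)
1/((1608389 - 9984897)*L(2015, 19)) = 1/((1608389 - 9984897)*(-2832)) = -1/2832/(-8376508) = -1/8376508*(-1/2832) = 1/23722270656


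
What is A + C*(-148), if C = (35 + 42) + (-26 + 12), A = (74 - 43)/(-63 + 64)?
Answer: -9293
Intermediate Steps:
A = 31 (A = 31/1 = 31*1 = 31)
C = 63 (C = 77 - 14 = 63)
A + C*(-148) = 31 + 63*(-148) = 31 - 9324 = -9293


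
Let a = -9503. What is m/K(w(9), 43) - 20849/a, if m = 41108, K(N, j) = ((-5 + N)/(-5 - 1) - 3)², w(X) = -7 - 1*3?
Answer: 1562618145/9503 ≈ 1.6443e+5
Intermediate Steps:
w(X) = -10 (w(X) = -7 - 3 = -10)
K(N, j) = (-13/6 - N/6)² (K(N, j) = ((-5 + N)/(-6) - 3)² = ((-5 + N)*(-⅙) - 3)² = ((⅚ - N/6) - 3)² = (-13/6 - N/6)²)
m/K(w(9), 43) - 20849/a = 41108/(((13 - 10)²/36)) - 20849/(-9503) = 41108/(((1/36)*3²)) - 20849*(-1/9503) = 41108/(((1/36)*9)) + 20849/9503 = 41108/(¼) + 20849/9503 = 41108*4 + 20849/9503 = 164432 + 20849/9503 = 1562618145/9503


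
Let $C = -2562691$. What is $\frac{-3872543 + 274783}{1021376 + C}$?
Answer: $\frac{719552}{308263} \approx 2.3342$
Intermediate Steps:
$\frac{-3872543 + 274783}{1021376 + C} = \frac{-3872543 + 274783}{1021376 - 2562691} = - \frac{3597760}{-1541315} = \left(-3597760\right) \left(- \frac{1}{1541315}\right) = \frac{719552}{308263}$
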